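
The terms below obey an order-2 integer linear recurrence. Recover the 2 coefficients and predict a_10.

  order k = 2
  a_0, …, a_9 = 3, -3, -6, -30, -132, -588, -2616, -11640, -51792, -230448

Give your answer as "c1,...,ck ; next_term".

  a_2 = 4·-3 + 2·3 = -6
  a_3 = 4·-6 + 2·-3 = -30
  a_4 = 4·-30 + 2·-6 = -132
  a_5 = 4·-132 + 2·-30 = -588
  a_6 = 4·-588 + 2·-132 = -2616
  a_7 = 4·-2616 + 2·-588 = -11640
  a_8 = 4·-11640 + 2·-2616 = -51792
  a_9 = 4·-51792 + 2·-11640 = -230448
  a_10 = 4·-230448 + 2·-51792 = -1025376

4,2 ; -1025376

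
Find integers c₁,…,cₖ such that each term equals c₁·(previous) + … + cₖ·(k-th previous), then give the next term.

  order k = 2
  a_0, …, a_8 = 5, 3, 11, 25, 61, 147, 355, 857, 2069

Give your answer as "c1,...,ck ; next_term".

  a_2 = 2·3 + 1·5 = 11
  a_3 = 2·11 + 1·3 = 25
  a_4 = 2·25 + 1·11 = 61
  a_5 = 2·61 + 1·25 = 147
  a_6 = 2·147 + 1·61 = 355
  a_7 = 2·355 + 1·147 = 857
  a_8 = 2·857 + 1·355 = 2069
  a_9 = 2·2069 + 1·857 = 4995

2,1 ; 4995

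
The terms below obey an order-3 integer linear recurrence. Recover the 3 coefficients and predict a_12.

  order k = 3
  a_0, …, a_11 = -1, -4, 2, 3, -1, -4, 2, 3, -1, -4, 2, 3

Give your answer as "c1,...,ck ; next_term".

-1,-1,-1 ; -1

  a_3 = -1·2 + -1·-4 + -1·-1 = 3
  a_4 = -1·3 + -1·2 + -1·-4 = -1
  a_5 = -1·-1 + -1·3 + -1·2 = -4
  a_6 = -1·-4 + -1·-1 + -1·3 = 2
  a_7 = -1·2 + -1·-4 + -1·-1 = 3
  a_8 = -1·3 + -1·2 + -1·-4 = -1
  a_9 = -1·-1 + -1·3 + -1·2 = -4
  a_10 = -1·-4 + -1·-1 + -1·3 = 2
  a_11 = -1·2 + -1·-4 + -1·-1 = 3
  a_12 = -1·3 + -1·2 + -1·-4 = -1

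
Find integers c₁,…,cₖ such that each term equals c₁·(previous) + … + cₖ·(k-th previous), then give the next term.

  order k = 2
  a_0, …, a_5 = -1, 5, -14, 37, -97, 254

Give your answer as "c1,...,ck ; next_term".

-3,-1 ; -665

  a_2 = -3·5 + -1·-1 = -14
  a_3 = -3·-14 + -1·5 = 37
  a_4 = -3·37 + -1·-14 = -97
  a_5 = -3·-97 + -1·37 = 254
  a_6 = -3·254 + -1·-97 = -665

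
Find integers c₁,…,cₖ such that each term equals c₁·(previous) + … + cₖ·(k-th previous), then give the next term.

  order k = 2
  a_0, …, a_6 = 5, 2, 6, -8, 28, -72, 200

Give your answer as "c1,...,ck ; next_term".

  a_2 = -2·2 + 2·5 = 6
  a_3 = -2·6 + 2·2 = -8
  a_4 = -2·-8 + 2·6 = 28
  a_5 = -2·28 + 2·-8 = -72
  a_6 = -2·-72 + 2·28 = 200
  a_7 = -2·200 + 2·-72 = -544

-2,2 ; -544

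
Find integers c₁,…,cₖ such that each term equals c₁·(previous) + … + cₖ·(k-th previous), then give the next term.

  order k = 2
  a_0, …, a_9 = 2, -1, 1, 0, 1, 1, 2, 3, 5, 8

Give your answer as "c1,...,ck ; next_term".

  a_2 = 1·-1 + 1·2 = 1
  a_3 = 1·1 + 1·-1 = 0
  a_4 = 1·0 + 1·1 = 1
  a_5 = 1·1 + 1·0 = 1
  a_6 = 1·1 + 1·1 = 2
  a_7 = 1·2 + 1·1 = 3
  a_8 = 1·3 + 1·2 = 5
  a_9 = 1·5 + 1·3 = 8
  a_10 = 1·8 + 1·5 = 13

1,1 ; 13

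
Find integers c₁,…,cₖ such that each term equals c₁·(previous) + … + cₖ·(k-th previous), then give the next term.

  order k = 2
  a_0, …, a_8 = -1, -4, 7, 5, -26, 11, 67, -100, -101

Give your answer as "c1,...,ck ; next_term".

  a_2 = -1·-4 + -3·-1 = 7
  a_3 = -1·7 + -3·-4 = 5
  a_4 = -1·5 + -3·7 = -26
  a_5 = -1·-26 + -3·5 = 11
  a_6 = -1·11 + -3·-26 = 67
  a_7 = -1·67 + -3·11 = -100
  a_8 = -1·-100 + -3·67 = -101
  a_9 = -1·-101 + -3·-100 = 401

-1,-3 ; 401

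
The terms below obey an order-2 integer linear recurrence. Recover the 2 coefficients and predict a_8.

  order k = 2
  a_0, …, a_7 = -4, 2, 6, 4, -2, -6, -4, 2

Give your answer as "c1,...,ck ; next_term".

  a_2 = 1·2 + -1·-4 = 6
  a_3 = 1·6 + -1·2 = 4
  a_4 = 1·4 + -1·6 = -2
  a_5 = 1·-2 + -1·4 = -6
  a_6 = 1·-6 + -1·-2 = -4
  a_7 = 1·-4 + -1·-6 = 2
  a_8 = 1·2 + -1·-4 = 6

1,-1 ; 6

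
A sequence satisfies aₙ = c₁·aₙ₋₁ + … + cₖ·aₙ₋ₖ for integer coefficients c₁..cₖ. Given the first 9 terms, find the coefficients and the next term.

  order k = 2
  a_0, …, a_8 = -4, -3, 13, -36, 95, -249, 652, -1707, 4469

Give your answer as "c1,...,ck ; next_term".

  a_2 = -3·-3 + -1·-4 = 13
  a_3 = -3·13 + -1·-3 = -36
  a_4 = -3·-36 + -1·13 = 95
  a_5 = -3·95 + -1·-36 = -249
  a_6 = -3·-249 + -1·95 = 652
  a_7 = -3·652 + -1·-249 = -1707
  a_8 = -3·-1707 + -1·652 = 4469
  a_9 = -3·4469 + -1·-1707 = -11700

-3,-1 ; -11700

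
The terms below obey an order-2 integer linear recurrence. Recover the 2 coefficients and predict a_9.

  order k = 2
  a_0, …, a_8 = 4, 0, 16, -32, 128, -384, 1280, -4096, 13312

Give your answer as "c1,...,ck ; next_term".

-2,4 ; -43008

  a_2 = -2·0 + 4·4 = 16
  a_3 = -2·16 + 4·0 = -32
  a_4 = -2·-32 + 4·16 = 128
  a_5 = -2·128 + 4·-32 = -384
  a_6 = -2·-384 + 4·128 = 1280
  a_7 = -2·1280 + 4·-384 = -4096
  a_8 = -2·-4096 + 4·1280 = 13312
  a_9 = -2·13312 + 4·-4096 = -43008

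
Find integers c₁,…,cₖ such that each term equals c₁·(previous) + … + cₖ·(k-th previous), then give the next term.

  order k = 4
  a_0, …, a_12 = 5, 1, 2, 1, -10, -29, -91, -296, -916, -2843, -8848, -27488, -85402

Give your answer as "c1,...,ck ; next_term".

3,0,2,-3 ; -265373

  a_4 = 3·1 + 0·2 + 2·1 + -3·5 = -10
  a_5 = 3·-10 + 0·1 + 2·2 + -3·1 = -29
  a_6 = 3·-29 + 0·-10 + 2·1 + -3·2 = -91
  a_7 = 3·-91 + 0·-29 + 2·-10 + -3·1 = -296
  a_8 = 3·-296 + 0·-91 + 2·-29 + -3·-10 = -916
  a_9 = 3·-916 + 0·-296 + 2·-91 + -3·-29 = -2843
  a_10 = 3·-2843 + 0·-916 + 2·-296 + -3·-91 = -8848
  a_11 = 3·-8848 + 0·-2843 + 2·-916 + -3·-296 = -27488
  a_12 = 3·-27488 + 0·-8848 + 2·-2843 + -3·-916 = -85402
  a_13 = 3·-85402 + 0·-27488 + 2·-8848 + -3·-2843 = -265373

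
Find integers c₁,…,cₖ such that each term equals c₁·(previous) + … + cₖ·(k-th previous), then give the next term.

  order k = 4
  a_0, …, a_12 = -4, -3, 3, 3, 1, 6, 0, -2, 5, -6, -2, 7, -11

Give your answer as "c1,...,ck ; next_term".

0,0,1,-1 ; 4

  a_4 = 0·3 + 0·3 + 1·-3 + -1·-4 = 1
  a_5 = 0·1 + 0·3 + 1·3 + -1·-3 = 6
  a_6 = 0·6 + 0·1 + 1·3 + -1·3 = 0
  a_7 = 0·0 + 0·6 + 1·1 + -1·3 = -2
  a_8 = 0·-2 + 0·0 + 1·6 + -1·1 = 5
  a_9 = 0·5 + 0·-2 + 1·0 + -1·6 = -6
  a_10 = 0·-6 + 0·5 + 1·-2 + -1·0 = -2
  a_11 = 0·-2 + 0·-6 + 1·5 + -1·-2 = 7
  a_12 = 0·7 + 0·-2 + 1·-6 + -1·5 = -11
  a_13 = 0·-11 + 0·7 + 1·-2 + -1·-6 = 4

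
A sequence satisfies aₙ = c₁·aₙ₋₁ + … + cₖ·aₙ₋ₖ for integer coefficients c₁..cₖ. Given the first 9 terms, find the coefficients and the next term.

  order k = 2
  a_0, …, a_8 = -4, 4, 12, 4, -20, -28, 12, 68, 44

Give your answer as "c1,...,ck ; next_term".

  a_2 = 1·4 + -2·-4 = 12
  a_3 = 1·12 + -2·4 = 4
  a_4 = 1·4 + -2·12 = -20
  a_5 = 1·-20 + -2·4 = -28
  a_6 = 1·-28 + -2·-20 = 12
  a_7 = 1·12 + -2·-28 = 68
  a_8 = 1·68 + -2·12 = 44
  a_9 = 1·44 + -2·68 = -92

1,-2 ; -92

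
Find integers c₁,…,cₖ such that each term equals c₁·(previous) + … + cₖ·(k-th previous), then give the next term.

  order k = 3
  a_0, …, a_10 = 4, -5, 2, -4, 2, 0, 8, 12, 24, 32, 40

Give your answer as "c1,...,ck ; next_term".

  a_3 = 2·2 + 0·-5 + -2·4 = -4
  a_4 = 2·-4 + 0·2 + -2·-5 = 2
  a_5 = 2·2 + 0·-4 + -2·2 = 0
  a_6 = 2·0 + 0·2 + -2·-4 = 8
  a_7 = 2·8 + 0·0 + -2·2 = 12
  a_8 = 2·12 + 0·8 + -2·0 = 24
  a_9 = 2·24 + 0·12 + -2·8 = 32
  a_10 = 2·32 + 0·24 + -2·12 = 40
  a_11 = 2·40 + 0·32 + -2·24 = 32

2,0,-2 ; 32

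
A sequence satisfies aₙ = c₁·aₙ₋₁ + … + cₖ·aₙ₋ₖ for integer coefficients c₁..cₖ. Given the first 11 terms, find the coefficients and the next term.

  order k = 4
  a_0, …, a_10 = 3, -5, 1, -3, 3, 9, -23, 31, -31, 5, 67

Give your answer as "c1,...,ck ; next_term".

  a_4 = -2·-3 + -2·1 + -1·-5 + -2·3 = 3
  a_5 = -2·3 + -2·-3 + -1·1 + -2·-5 = 9
  a_6 = -2·9 + -2·3 + -1·-3 + -2·1 = -23
  a_7 = -2·-23 + -2·9 + -1·3 + -2·-3 = 31
  a_8 = -2·31 + -2·-23 + -1·9 + -2·3 = -31
  a_9 = -2·-31 + -2·31 + -1·-23 + -2·9 = 5
  a_10 = -2·5 + -2·-31 + -1·31 + -2·-23 = 67
  a_11 = -2·67 + -2·5 + -1·-31 + -2·31 = -175

-2,-2,-1,-2 ; -175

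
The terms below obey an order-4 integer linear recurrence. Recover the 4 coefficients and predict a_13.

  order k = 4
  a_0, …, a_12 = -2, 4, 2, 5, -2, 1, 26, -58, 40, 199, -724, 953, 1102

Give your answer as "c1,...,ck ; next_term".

  a_4 = -2·5 + -3·2 + 4·4 + 1·-2 = -2
  a_5 = -2·-2 + -3·5 + 4·2 + 1·4 = 1
  a_6 = -2·1 + -3·-2 + 4·5 + 1·2 = 26
  a_7 = -2·26 + -3·1 + 4·-2 + 1·5 = -58
  a_8 = -2·-58 + -3·26 + 4·1 + 1·-2 = 40
  a_9 = -2·40 + -3·-58 + 4·26 + 1·1 = 199
  a_10 = -2·199 + -3·40 + 4·-58 + 1·26 = -724
  a_11 = -2·-724 + -3·199 + 4·40 + 1·-58 = 953
  a_12 = -2·953 + -3·-724 + 4·199 + 1·40 = 1102
  a_13 = -2·1102 + -3·953 + 4·-724 + 1·199 = -7760

-2,-3,4,1 ; -7760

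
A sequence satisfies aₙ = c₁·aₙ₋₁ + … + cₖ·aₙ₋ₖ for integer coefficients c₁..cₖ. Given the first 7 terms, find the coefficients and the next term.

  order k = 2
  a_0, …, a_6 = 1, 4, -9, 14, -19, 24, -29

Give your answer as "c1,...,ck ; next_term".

-2,-1 ; 34

  a_2 = -2·4 + -1·1 = -9
  a_3 = -2·-9 + -1·4 = 14
  a_4 = -2·14 + -1·-9 = -19
  a_5 = -2·-19 + -1·14 = 24
  a_6 = -2·24 + -1·-19 = -29
  a_7 = -2·-29 + -1·24 = 34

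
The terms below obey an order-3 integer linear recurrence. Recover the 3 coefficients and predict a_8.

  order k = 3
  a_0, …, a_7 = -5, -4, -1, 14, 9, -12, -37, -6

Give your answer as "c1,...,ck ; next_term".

  a_3 = 0·-1 + -1·-4 + -2·-5 = 14
  a_4 = 0·14 + -1·-1 + -2·-4 = 9
  a_5 = 0·9 + -1·14 + -2·-1 = -12
  a_6 = 0·-12 + -1·9 + -2·14 = -37
  a_7 = 0·-37 + -1·-12 + -2·9 = -6
  a_8 = 0·-6 + -1·-37 + -2·-12 = 61

0,-1,-2 ; 61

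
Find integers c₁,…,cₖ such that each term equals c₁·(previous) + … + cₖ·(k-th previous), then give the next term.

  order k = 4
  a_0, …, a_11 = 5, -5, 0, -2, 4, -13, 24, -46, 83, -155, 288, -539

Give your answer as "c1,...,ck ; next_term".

  a_4 = -2·-2 + 0·0 + 1·-5 + 1·5 = 4
  a_5 = -2·4 + 0·-2 + 1·0 + 1·-5 = -13
  a_6 = -2·-13 + 0·4 + 1·-2 + 1·0 = 24
  a_7 = -2·24 + 0·-13 + 1·4 + 1·-2 = -46
  a_8 = -2·-46 + 0·24 + 1·-13 + 1·4 = 83
  a_9 = -2·83 + 0·-46 + 1·24 + 1·-13 = -155
  a_10 = -2·-155 + 0·83 + 1·-46 + 1·24 = 288
  a_11 = -2·288 + 0·-155 + 1·83 + 1·-46 = -539
  a_12 = -2·-539 + 0·288 + 1·-155 + 1·83 = 1006

-2,0,1,1 ; 1006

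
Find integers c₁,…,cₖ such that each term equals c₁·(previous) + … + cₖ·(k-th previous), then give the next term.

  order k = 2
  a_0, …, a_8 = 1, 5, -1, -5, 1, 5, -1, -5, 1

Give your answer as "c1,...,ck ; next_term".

0,-1 ; 5

  a_2 = 0·5 + -1·1 = -1
  a_3 = 0·-1 + -1·5 = -5
  a_4 = 0·-5 + -1·-1 = 1
  a_5 = 0·1 + -1·-5 = 5
  a_6 = 0·5 + -1·1 = -1
  a_7 = 0·-1 + -1·5 = -5
  a_8 = 0·-5 + -1·-1 = 1
  a_9 = 0·1 + -1·-5 = 5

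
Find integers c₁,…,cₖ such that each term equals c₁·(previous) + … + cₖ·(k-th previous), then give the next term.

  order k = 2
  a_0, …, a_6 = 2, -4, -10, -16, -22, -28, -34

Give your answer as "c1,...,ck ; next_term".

  a_2 = 2·-4 + -1·2 = -10
  a_3 = 2·-10 + -1·-4 = -16
  a_4 = 2·-16 + -1·-10 = -22
  a_5 = 2·-22 + -1·-16 = -28
  a_6 = 2·-28 + -1·-22 = -34
  a_7 = 2·-34 + -1·-28 = -40

2,-1 ; -40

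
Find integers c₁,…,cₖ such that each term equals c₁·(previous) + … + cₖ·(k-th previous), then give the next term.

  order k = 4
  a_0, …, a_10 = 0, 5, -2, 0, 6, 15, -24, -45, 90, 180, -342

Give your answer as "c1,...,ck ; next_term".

  a_4 = 0·0 + -3·-2 + 0·5 + 3·0 = 6
  a_5 = 0·6 + -3·0 + 0·-2 + 3·5 = 15
  a_6 = 0·15 + -3·6 + 0·0 + 3·-2 = -24
  a_7 = 0·-24 + -3·15 + 0·6 + 3·0 = -45
  a_8 = 0·-45 + -3·-24 + 0·15 + 3·6 = 90
  a_9 = 0·90 + -3·-45 + 0·-24 + 3·15 = 180
  a_10 = 0·180 + -3·90 + 0·-45 + 3·-24 = -342
  a_11 = 0·-342 + -3·180 + 0·90 + 3·-45 = -675

0,-3,0,3 ; -675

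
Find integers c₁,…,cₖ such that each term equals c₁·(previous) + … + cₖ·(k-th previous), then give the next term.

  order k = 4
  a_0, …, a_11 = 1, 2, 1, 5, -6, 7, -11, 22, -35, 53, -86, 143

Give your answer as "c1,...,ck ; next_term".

-1,0,-1,1 ; -231

  a_4 = -1·5 + 0·1 + -1·2 + 1·1 = -6
  a_5 = -1·-6 + 0·5 + -1·1 + 1·2 = 7
  a_6 = -1·7 + 0·-6 + -1·5 + 1·1 = -11
  a_7 = -1·-11 + 0·7 + -1·-6 + 1·5 = 22
  a_8 = -1·22 + 0·-11 + -1·7 + 1·-6 = -35
  a_9 = -1·-35 + 0·22 + -1·-11 + 1·7 = 53
  a_10 = -1·53 + 0·-35 + -1·22 + 1·-11 = -86
  a_11 = -1·-86 + 0·53 + -1·-35 + 1·22 = 143
  a_12 = -1·143 + 0·-86 + -1·53 + 1·-35 = -231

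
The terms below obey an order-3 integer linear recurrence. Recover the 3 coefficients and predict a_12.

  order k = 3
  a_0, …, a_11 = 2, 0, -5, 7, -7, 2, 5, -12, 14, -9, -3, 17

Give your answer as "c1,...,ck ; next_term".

-1,0,1 ; -26

  a_3 = -1·-5 + 0·0 + 1·2 = 7
  a_4 = -1·7 + 0·-5 + 1·0 = -7
  a_5 = -1·-7 + 0·7 + 1·-5 = 2
  a_6 = -1·2 + 0·-7 + 1·7 = 5
  a_7 = -1·5 + 0·2 + 1·-7 = -12
  a_8 = -1·-12 + 0·5 + 1·2 = 14
  a_9 = -1·14 + 0·-12 + 1·5 = -9
  a_10 = -1·-9 + 0·14 + 1·-12 = -3
  a_11 = -1·-3 + 0·-9 + 1·14 = 17
  a_12 = -1·17 + 0·-3 + 1·-9 = -26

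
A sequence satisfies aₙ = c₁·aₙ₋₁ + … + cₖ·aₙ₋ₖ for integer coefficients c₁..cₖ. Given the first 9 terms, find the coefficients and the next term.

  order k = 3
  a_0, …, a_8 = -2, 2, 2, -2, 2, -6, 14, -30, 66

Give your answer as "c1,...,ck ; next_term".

-2,0,-1 ; -146

  a_3 = -2·2 + 0·2 + -1·-2 = -2
  a_4 = -2·-2 + 0·2 + -1·2 = 2
  a_5 = -2·2 + 0·-2 + -1·2 = -6
  a_6 = -2·-6 + 0·2 + -1·-2 = 14
  a_7 = -2·14 + 0·-6 + -1·2 = -30
  a_8 = -2·-30 + 0·14 + -1·-6 = 66
  a_9 = -2·66 + 0·-30 + -1·14 = -146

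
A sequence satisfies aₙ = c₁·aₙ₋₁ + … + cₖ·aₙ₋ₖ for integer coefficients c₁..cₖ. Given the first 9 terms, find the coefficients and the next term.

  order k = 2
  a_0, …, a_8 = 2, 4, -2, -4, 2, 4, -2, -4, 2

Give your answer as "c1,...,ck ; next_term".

0,-1 ; 4

  a_2 = 0·4 + -1·2 = -2
  a_3 = 0·-2 + -1·4 = -4
  a_4 = 0·-4 + -1·-2 = 2
  a_5 = 0·2 + -1·-4 = 4
  a_6 = 0·4 + -1·2 = -2
  a_7 = 0·-2 + -1·4 = -4
  a_8 = 0·-4 + -1·-2 = 2
  a_9 = 0·2 + -1·-4 = 4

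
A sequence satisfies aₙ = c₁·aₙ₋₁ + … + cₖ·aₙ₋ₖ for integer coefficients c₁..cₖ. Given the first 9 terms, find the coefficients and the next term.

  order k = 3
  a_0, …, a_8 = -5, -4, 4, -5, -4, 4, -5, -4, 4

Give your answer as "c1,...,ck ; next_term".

  a_3 = 0·4 + 0·-4 + 1·-5 = -5
  a_4 = 0·-5 + 0·4 + 1·-4 = -4
  a_5 = 0·-4 + 0·-5 + 1·4 = 4
  a_6 = 0·4 + 0·-4 + 1·-5 = -5
  a_7 = 0·-5 + 0·4 + 1·-4 = -4
  a_8 = 0·-4 + 0·-5 + 1·4 = 4
  a_9 = 0·4 + 0·-4 + 1·-5 = -5

0,0,1 ; -5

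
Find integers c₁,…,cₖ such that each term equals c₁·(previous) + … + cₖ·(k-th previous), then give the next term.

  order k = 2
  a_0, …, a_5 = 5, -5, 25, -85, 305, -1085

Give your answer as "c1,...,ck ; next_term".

-3,2 ; 3865

  a_2 = -3·-5 + 2·5 = 25
  a_3 = -3·25 + 2·-5 = -85
  a_4 = -3·-85 + 2·25 = 305
  a_5 = -3·305 + 2·-85 = -1085
  a_6 = -3·-1085 + 2·305 = 3865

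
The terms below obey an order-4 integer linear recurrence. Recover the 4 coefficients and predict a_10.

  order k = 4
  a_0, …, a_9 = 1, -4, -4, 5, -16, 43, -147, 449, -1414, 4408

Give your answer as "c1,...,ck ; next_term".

-2,3,-1,2 ; -13801

  a_4 = -2·5 + 3·-4 + -1·-4 + 2·1 = -16
  a_5 = -2·-16 + 3·5 + -1·-4 + 2·-4 = 43
  a_6 = -2·43 + 3·-16 + -1·5 + 2·-4 = -147
  a_7 = -2·-147 + 3·43 + -1·-16 + 2·5 = 449
  a_8 = -2·449 + 3·-147 + -1·43 + 2·-16 = -1414
  a_9 = -2·-1414 + 3·449 + -1·-147 + 2·43 = 4408
  a_10 = -2·4408 + 3·-1414 + -1·449 + 2·-147 = -13801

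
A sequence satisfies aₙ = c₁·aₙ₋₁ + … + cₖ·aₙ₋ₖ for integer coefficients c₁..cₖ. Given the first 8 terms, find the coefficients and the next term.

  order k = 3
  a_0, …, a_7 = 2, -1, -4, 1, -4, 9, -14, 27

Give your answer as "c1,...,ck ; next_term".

  a_3 = -1·-4 + 1·-1 + -1·2 = 1
  a_4 = -1·1 + 1·-4 + -1·-1 = -4
  a_5 = -1·-4 + 1·1 + -1·-4 = 9
  a_6 = -1·9 + 1·-4 + -1·1 = -14
  a_7 = -1·-14 + 1·9 + -1·-4 = 27
  a_8 = -1·27 + 1·-14 + -1·9 = -50

-1,1,-1 ; -50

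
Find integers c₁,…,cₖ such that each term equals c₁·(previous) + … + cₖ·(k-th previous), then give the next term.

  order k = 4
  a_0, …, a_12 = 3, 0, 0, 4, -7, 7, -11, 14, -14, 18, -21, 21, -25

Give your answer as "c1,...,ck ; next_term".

-1,0,-1,-1 ; 28

  a_4 = -1·4 + 0·0 + -1·0 + -1·3 = -7
  a_5 = -1·-7 + 0·4 + -1·0 + -1·0 = 7
  a_6 = -1·7 + 0·-7 + -1·4 + -1·0 = -11
  a_7 = -1·-11 + 0·7 + -1·-7 + -1·4 = 14
  a_8 = -1·14 + 0·-11 + -1·7 + -1·-7 = -14
  a_9 = -1·-14 + 0·14 + -1·-11 + -1·7 = 18
  a_10 = -1·18 + 0·-14 + -1·14 + -1·-11 = -21
  a_11 = -1·-21 + 0·18 + -1·-14 + -1·14 = 21
  a_12 = -1·21 + 0·-21 + -1·18 + -1·-14 = -25
  a_13 = -1·-25 + 0·21 + -1·-21 + -1·18 = 28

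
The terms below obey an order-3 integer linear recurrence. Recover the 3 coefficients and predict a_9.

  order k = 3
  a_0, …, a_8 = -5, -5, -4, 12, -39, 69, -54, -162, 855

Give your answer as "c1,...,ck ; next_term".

-3,-3,3 ; -2241

  a_3 = -3·-4 + -3·-5 + 3·-5 = 12
  a_4 = -3·12 + -3·-4 + 3·-5 = -39
  a_5 = -3·-39 + -3·12 + 3·-4 = 69
  a_6 = -3·69 + -3·-39 + 3·12 = -54
  a_7 = -3·-54 + -3·69 + 3·-39 = -162
  a_8 = -3·-162 + -3·-54 + 3·69 = 855
  a_9 = -3·855 + -3·-162 + 3·-54 = -2241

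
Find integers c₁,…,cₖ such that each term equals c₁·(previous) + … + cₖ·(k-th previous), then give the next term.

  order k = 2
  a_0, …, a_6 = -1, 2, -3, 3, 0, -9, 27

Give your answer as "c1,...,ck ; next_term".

  a_2 = -3·2 + -3·-1 = -3
  a_3 = -3·-3 + -3·2 = 3
  a_4 = -3·3 + -3·-3 = 0
  a_5 = -3·0 + -3·3 = -9
  a_6 = -3·-9 + -3·0 = 27
  a_7 = -3·27 + -3·-9 = -54

-3,-3 ; -54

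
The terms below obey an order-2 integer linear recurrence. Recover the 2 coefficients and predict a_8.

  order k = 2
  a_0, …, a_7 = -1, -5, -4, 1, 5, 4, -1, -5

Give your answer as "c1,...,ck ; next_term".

  a_2 = 1·-5 + -1·-1 = -4
  a_3 = 1·-4 + -1·-5 = 1
  a_4 = 1·1 + -1·-4 = 5
  a_5 = 1·5 + -1·1 = 4
  a_6 = 1·4 + -1·5 = -1
  a_7 = 1·-1 + -1·4 = -5
  a_8 = 1·-5 + -1·-1 = -4

1,-1 ; -4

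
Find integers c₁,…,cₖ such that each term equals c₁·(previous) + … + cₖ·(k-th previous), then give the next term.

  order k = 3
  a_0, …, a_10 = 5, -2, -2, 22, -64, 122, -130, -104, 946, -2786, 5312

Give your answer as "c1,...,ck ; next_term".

  a_3 = -3·-2 + -3·-2 + 2·5 = 22
  a_4 = -3·22 + -3·-2 + 2·-2 = -64
  a_5 = -3·-64 + -3·22 + 2·-2 = 122
  a_6 = -3·122 + -3·-64 + 2·22 = -130
  a_7 = -3·-130 + -3·122 + 2·-64 = -104
  a_8 = -3·-104 + -3·-130 + 2·122 = 946
  a_9 = -3·946 + -3·-104 + 2·-130 = -2786
  a_10 = -3·-2786 + -3·946 + 2·-104 = 5312
  a_11 = -3·5312 + -3·-2786 + 2·946 = -5686

-3,-3,2 ; -5686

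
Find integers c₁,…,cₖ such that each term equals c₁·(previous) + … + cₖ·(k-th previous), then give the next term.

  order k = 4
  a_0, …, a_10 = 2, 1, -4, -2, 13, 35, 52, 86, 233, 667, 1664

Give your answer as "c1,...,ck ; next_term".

3,-3,3,2 ; 3862

  a_4 = 3·-2 + -3·-4 + 3·1 + 2·2 = 13
  a_5 = 3·13 + -3·-2 + 3·-4 + 2·1 = 35
  a_6 = 3·35 + -3·13 + 3·-2 + 2·-4 = 52
  a_7 = 3·52 + -3·35 + 3·13 + 2·-2 = 86
  a_8 = 3·86 + -3·52 + 3·35 + 2·13 = 233
  a_9 = 3·233 + -3·86 + 3·52 + 2·35 = 667
  a_10 = 3·667 + -3·233 + 3·86 + 2·52 = 1664
  a_11 = 3·1664 + -3·667 + 3·233 + 2·86 = 3862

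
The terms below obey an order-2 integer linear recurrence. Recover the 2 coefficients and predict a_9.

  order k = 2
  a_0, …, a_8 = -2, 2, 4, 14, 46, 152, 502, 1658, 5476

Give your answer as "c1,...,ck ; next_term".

  a_2 = 3·2 + 1·-2 = 4
  a_3 = 3·4 + 1·2 = 14
  a_4 = 3·14 + 1·4 = 46
  a_5 = 3·46 + 1·14 = 152
  a_6 = 3·152 + 1·46 = 502
  a_7 = 3·502 + 1·152 = 1658
  a_8 = 3·1658 + 1·502 = 5476
  a_9 = 3·5476 + 1·1658 = 18086

3,1 ; 18086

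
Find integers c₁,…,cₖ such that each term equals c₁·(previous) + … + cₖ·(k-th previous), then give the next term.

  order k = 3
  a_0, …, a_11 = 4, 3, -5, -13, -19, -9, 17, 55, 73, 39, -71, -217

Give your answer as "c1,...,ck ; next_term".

1,0,-2 ; -295

  a_3 = 1·-5 + 0·3 + -2·4 = -13
  a_4 = 1·-13 + 0·-5 + -2·3 = -19
  a_5 = 1·-19 + 0·-13 + -2·-5 = -9
  a_6 = 1·-9 + 0·-19 + -2·-13 = 17
  a_7 = 1·17 + 0·-9 + -2·-19 = 55
  a_8 = 1·55 + 0·17 + -2·-9 = 73
  a_9 = 1·73 + 0·55 + -2·17 = 39
  a_10 = 1·39 + 0·73 + -2·55 = -71
  a_11 = 1·-71 + 0·39 + -2·73 = -217
  a_12 = 1·-217 + 0·-71 + -2·39 = -295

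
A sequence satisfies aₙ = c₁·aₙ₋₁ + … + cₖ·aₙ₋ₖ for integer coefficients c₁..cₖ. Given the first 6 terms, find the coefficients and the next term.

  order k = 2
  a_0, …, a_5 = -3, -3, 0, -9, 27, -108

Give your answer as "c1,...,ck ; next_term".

  a_2 = -3·-3 + 3·-3 = 0
  a_3 = -3·0 + 3·-3 = -9
  a_4 = -3·-9 + 3·0 = 27
  a_5 = -3·27 + 3·-9 = -108
  a_6 = -3·-108 + 3·27 = 405

-3,3 ; 405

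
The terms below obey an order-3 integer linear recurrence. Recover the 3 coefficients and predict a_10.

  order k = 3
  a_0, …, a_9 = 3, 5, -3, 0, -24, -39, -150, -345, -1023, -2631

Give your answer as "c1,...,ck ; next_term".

  a_3 = 2·-3 + 3·5 + -3·3 = 0
  a_4 = 2·0 + 3·-3 + -3·5 = -24
  a_5 = 2·-24 + 3·0 + -3·-3 = -39
  a_6 = 2·-39 + 3·-24 + -3·0 = -150
  a_7 = 2·-150 + 3·-39 + -3·-24 = -345
  a_8 = 2·-345 + 3·-150 + -3·-39 = -1023
  a_9 = 2·-1023 + 3·-345 + -3·-150 = -2631
  a_10 = 2·-2631 + 3·-1023 + -3·-345 = -7296

2,3,-3 ; -7296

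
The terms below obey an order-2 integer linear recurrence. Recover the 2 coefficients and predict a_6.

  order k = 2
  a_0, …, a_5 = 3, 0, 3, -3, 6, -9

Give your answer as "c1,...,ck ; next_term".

-1,1 ; 15

  a_2 = -1·0 + 1·3 = 3
  a_3 = -1·3 + 1·0 = -3
  a_4 = -1·-3 + 1·3 = 6
  a_5 = -1·6 + 1·-3 = -9
  a_6 = -1·-9 + 1·6 = 15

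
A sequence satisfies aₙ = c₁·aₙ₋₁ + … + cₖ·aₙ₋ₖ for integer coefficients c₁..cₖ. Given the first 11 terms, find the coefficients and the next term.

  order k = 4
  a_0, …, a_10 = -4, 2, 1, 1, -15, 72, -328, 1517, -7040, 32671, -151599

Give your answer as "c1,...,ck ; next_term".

-4,3,1,4 ; 703437

  a_4 = -4·1 + 3·1 + 1·2 + 4·-4 = -15
  a_5 = -4·-15 + 3·1 + 1·1 + 4·2 = 72
  a_6 = -4·72 + 3·-15 + 1·1 + 4·1 = -328
  a_7 = -4·-328 + 3·72 + 1·-15 + 4·1 = 1517
  a_8 = -4·1517 + 3·-328 + 1·72 + 4·-15 = -7040
  a_9 = -4·-7040 + 3·1517 + 1·-328 + 4·72 = 32671
  a_10 = -4·32671 + 3·-7040 + 1·1517 + 4·-328 = -151599
  a_11 = -4·-151599 + 3·32671 + 1·-7040 + 4·1517 = 703437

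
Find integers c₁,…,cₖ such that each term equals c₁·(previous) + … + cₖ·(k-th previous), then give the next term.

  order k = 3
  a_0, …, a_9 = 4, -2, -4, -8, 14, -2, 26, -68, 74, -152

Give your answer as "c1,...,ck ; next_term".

-1,0,-3 ; 356

  a_3 = -1·-4 + 0·-2 + -3·4 = -8
  a_4 = -1·-8 + 0·-4 + -3·-2 = 14
  a_5 = -1·14 + 0·-8 + -3·-4 = -2
  a_6 = -1·-2 + 0·14 + -3·-8 = 26
  a_7 = -1·26 + 0·-2 + -3·14 = -68
  a_8 = -1·-68 + 0·26 + -3·-2 = 74
  a_9 = -1·74 + 0·-68 + -3·26 = -152
  a_10 = -1·-152 + 0·74 + -3·-68 = 356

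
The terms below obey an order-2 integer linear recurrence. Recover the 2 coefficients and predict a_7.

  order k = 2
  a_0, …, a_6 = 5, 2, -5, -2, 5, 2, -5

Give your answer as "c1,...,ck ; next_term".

  a_2 = 0·2 + -1·5 = -5
  a_3 = 0·-5 + -1·2 = -2
  a_4 = 0·-2 + -1·-5 = 5
  a_5 = 0·5 + -1·-2 = 2
  a_6 = 0·2 + -1·5 = -5
  a_7 = 0·-5 + -1·2 = -2

0,-1 ; -2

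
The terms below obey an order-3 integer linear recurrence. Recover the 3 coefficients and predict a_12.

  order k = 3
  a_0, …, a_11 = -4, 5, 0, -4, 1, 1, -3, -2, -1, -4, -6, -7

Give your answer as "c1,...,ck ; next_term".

1,0,1 ; -11

  a_3 = 1·0 + 0·5 + 1·-4 = -4
  a_4 = 1·-4 + 0·0 + 1·5 = 1
  a_5 = 1·1 + 0·-4 + 1·0 = 1
  a_6 = 1·1 + 0·1 + 1·-4 = -3
  a_7 = 1·-3 + 0·1 + 1·1 = -2
  a_8 = 1·-2 + 0·-3 + 1·1 = -1
  a_9 = 1·-1 + 0·-2 + 1·-3 = -4
  a_10 = 1·-4 + 0·-1 + 1·-2 = -6
  a_11 = 1·-6 + 0·-4 + 1·-1 = -7
  a_12 = 1·-7 + 0·-6 + 1·-4 = -11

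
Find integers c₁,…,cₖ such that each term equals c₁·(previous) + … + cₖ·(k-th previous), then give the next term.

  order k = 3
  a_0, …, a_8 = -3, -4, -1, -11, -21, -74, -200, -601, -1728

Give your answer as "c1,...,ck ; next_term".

  a_3 = 2·-1 + 3·-4 + -1·-3 = -11
  a_4 = 2·-11 + 3·-1 + -1·-4 = -21
  a_5 = 2·-21 + 3·-11 + -1·-1 = -74
  a_6 = 2·-74 + 3·-21 + -1·-11 = -200
  a_7 = 2·-200 + 3·-74 + -1·-21 = -601
  a_8 = 2·-601 + 3·-200 + -1·-74 = -1728
  a_9 = 2·-1728 + 3·-601 + -1·-200 = -5059

2,3,-1 ; -5059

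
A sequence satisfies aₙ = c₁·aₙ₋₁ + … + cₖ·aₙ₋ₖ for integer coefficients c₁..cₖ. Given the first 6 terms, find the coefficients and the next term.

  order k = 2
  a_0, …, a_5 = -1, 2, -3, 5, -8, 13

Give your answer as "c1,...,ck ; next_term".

-1,1 ; -21

  a_2 = -1·2 + 1·-1 = -3
  a_3 = -1·-3 + 1·2 = 5
  a_4 = -1·5 + 1·-3 = -8
  a_5 = -1·-8 + 1·5 = 13
  a_6 = -1·13 + 1·-8 = -21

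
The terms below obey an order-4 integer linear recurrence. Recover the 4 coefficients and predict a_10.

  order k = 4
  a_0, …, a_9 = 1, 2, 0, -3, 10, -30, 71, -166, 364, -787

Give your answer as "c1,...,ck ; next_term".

-2,2,3,-2 ; 1662

  a_4 = -2·-3 + 2·0 + 3·2 + -2·1 = 10
  a_5 = -2·10 + 2·-3 + 3·0 + -2·2 = -30
  a_6 = -2·-30 + 2·10 + 3·-3 + -2·0 = 71
  a_7 = -2·71 + 2·-30 + 3·10 + -2·-3 = -166
  a_8 = -2·-166 + 2·71 + 3·-30 + -2·10 = 364
  a_9 = -2·364 + 2·-166 + 3·71 + -2·-30 = -787
  a_10 = -2·-787 + 2·364 + 3·-166 + -2·71 = 1662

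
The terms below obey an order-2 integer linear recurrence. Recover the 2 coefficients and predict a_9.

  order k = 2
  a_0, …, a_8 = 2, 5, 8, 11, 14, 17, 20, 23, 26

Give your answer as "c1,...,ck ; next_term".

  a_2 = 2·5 + -1·2 = 8
  a_3 = 2·8 + -1·5 = 11
  a_4 = 2·11 + -1·8 = 14
  a_5 = 2·14 + -1·11 = 17
  a_6 = 2·17 + -1·14 = 20
  a_7 = 2·20 + -1·17 = 23
  a_8 = 2·23 + -1·20 = 26
  a_9 = 2·26 + -1·23 = 29

2,-1 ; 29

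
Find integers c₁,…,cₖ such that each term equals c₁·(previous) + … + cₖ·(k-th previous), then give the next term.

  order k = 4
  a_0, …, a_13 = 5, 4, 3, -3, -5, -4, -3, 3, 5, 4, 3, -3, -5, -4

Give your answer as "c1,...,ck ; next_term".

0,0,0,-1 ; -3

  a_4 = 0·-3 + 0·3 + 0·4 + -1·5 = -5
  a_5 = 0·-5 + 0·-3 + 0·3 + -1·4 = -4
  a_6 = 0·-4 + 0·-5 + 0·-3 + -1·3 = -3
  a_7 = 0·-3 + 0·-4 + 0·-5 + -1·-3 = 3
  a_8 = 0·3 + 0·-3 + 0·-4 + -1·-5 = 5
  a_9 = 0·5 + 0·3 + 0·-3 + -1·-4 = 4
  a_10 = 0·4 + 0·5 + 0·3 + -1·-3 = 3
  a_11 = 0·3 + 0·4 + 0·5 + -1·3 = -3
  a_12 = 0·-3 + 0·3 + 0·4 + -1·5 = -5
  a_13 = 0·-5 + 0·-3 + 0·3 + -1·4 = -4
  a_14 = 0·-4 + 0·-5 + 0·-3 + -1·3 = -3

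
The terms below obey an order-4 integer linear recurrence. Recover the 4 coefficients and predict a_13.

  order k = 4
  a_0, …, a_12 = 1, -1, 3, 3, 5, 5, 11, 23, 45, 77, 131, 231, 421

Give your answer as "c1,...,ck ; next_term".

  a_4 = 2·3 + -1·3 + 0·-1 + 2·1 = 5
  a_5 = 2·5 + -1·3 + 0·3 + 2·-1 = 5
  a_6 = 2·5 + -1·5 + 0·3 + 2·3 = 11
  a_7 = 2·11 + -1·5 + 0·5 + 2·3 = 23
  a_8 = 2·23 + -1·11 + 0·5 + 2·5 = 45
  a_9 = 2·45 + -1·23 + 0·11 + 2·5 = 77
  a_10 = 2·77 + -1·45 + 0·23 + 2·11 = 131
  a_11 = 2·131 + -1·77 + 0·45 + 2·23 = 231
  a_12 = 2·231 + -1·131 + 0·77 + 2·45 = 421
  a_13 = 2·421 + -1·231 + 0·131 + 2·77 = 765

2,-1,0,2 ; 765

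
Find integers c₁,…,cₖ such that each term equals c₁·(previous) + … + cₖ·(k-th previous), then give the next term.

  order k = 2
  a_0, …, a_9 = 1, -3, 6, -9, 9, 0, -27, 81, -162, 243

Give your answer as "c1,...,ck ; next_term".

  a_2 = -3·-3 + -3·1 = 6
  a_3 = -3·6 + -3·-3 = -9
  a_4 = -3·-9 + -3·6 = 9
  a_5 = -3·9 + -3·-9 = 0
  a_6 = -3·0 + -3·9 = -27
  a_7 = -3·-27 + -3·0 = 81
  a_8 = -3·81 + -3·-27 = -162
  a_9 = -3·-162 + -3·81 = 243
  a_10 = -3·243 + -3·-162 = -243

-3,-3 ; -243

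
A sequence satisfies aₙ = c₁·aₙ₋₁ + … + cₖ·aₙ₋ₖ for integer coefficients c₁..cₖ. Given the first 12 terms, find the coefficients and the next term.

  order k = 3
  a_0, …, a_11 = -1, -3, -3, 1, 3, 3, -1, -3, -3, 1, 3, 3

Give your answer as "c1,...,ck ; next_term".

0,0,-1 ; -1

  a_3 = 0·-3 + 0·-3 + -1·-1 = 1
  a_4 = 0·1 + 0·-3 + -1·-3 = 3
  a_5 = 0·3 + 0·1 + -1·-3 = 3
  a_6 = 0·3 + 0·3 + -1·1 = -1
  a_7 = 0·-1 + 0·3 + -1·3 = -3
  a_8 = 0·-3 + 0·-1 + -1·3 = -3
  a_9 = 0·-3 + 0·-3 + -1·-1 = 1
  a_10 = 0·1 + 0·-3 + -1·-3 = 3
  a_11 = 0·3 + 0·1 + -1·-3 = 3
  a_12 = 0·3 + 0·3 + -1·1 = -1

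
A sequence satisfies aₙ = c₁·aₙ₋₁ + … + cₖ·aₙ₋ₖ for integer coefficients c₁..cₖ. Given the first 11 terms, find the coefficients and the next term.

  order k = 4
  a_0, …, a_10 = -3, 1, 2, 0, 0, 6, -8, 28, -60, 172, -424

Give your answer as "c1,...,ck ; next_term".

  a_4 = -2·0 + 2·2 + 2·1 + 2·-3 = 0
  a_5 = -2·0 + 2·0 + 2·2 + 2·1 = 6
  a_6 = -2·6 + 2·0 + 2·0 + 2·2 = -8
  a_7 = -2·-8 + 2·6 + 2·0 + 2·0 = 28
  a_8 = -2·28 + 2·-8 + 2·6 + 2·0 = -60
  a_9 = -2·-60 + 2·28 + 2·-8 + 2·6 = 172
  a_10 = -2·172 + 2·-60 + 2·28 + 2·-8 = -424
  a_11 = -2·-424 + 2·172 + 2·-60 + 2·28 = 1128

-2,2,2,2 ; 1128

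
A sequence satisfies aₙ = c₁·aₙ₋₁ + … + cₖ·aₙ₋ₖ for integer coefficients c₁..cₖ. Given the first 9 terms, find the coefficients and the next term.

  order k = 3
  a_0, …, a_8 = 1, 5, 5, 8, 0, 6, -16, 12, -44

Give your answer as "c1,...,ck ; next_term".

  a_3 = 0·5 + 2·5 + -2·1 = 8
  a_4 = 0·8 + 2·5 + -2·5 = 0
  a_5 = 0·0 + 2·8 + -2·5 = 6
  a_6 = 0·6 + 2·0 + -2·8 = -16
  a_7 = 0·-16 + 2·6 + -2·0 = 12
  a_8 = 0·12 + 2·-16 + -2·6 = -44
  a_9 = 0·-44 + 2·12 + -2·-16 = 56

0,2,-2 ; 56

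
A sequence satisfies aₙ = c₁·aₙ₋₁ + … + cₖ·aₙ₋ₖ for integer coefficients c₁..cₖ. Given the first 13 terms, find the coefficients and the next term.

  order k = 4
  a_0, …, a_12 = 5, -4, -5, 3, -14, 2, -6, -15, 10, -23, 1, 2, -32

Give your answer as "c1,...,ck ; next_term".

0,1,1,-1 ; 26

  a_4 = 0·3 + 1·-5 + 1·-4 + -1·5 = -14
  a_5 = 0·-14 + 1·3 + 1·-5 + -1·-4 = 2
  a_6 = 0·2 + 1·-14 + 1·3 + -1·-5 = -6
  a_7 = 0·-6 + 1·2 + 1·-14 + -1·3 = -15
  a_8 = 0·-15 + 1·-6 + 1·2 + -1·-14 = 10
  a_9 = 0·10 + 1·-15 + 1·-6 + -1·2 = -23
  a_10 = 0·-23 + 1·10 + 1·-15 + -1·-6 = 1
  a_11 = 0·1 + 1·-23 + 1·10 + -1·-15 = 2
  a_12 = 0·2 + 1·1 + 1·-23 + -1·10 = -32
  a_13 = 0·-32 + 1·2 + 1·1 + -1·-23 = 26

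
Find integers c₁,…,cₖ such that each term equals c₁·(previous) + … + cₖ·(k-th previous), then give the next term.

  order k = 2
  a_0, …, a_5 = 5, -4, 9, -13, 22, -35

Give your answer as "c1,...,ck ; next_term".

-1,1 ; 57

  a_2 = -1·-4 + 1·5 = 9
  a_3 = -1·9 + 1·-4 = -13
  a_4 = -1·-13 + 1·9 = 22
  a_5 = -1·22 + 1·-13 = -35
  a_6 = -1·-35 + 1·22 = 57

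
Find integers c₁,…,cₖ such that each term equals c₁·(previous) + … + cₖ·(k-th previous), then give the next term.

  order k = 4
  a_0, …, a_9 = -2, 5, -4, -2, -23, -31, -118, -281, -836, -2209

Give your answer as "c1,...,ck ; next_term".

  a_4 = 2·-2 + 2·-4 + -1·5 + 3·-2 = -23
  a_5 = 2·-23 + 2·-2 + -1·-4 + 3·5 = -31
  a_6 = 2·-31 + 2·-23 + -1·-2 + 3·-4 = -118
  a_7 = 2·-118 + 2·-31 + -1·-23 + 3·-2 = -281
  a_8 = 2·-281 + 2·-118 + -1·-31 + 3·-23 = -836
  a_9 = 2·-836 + 2·-281 + -1·-118 + 3·-31 = -2209
  a_10 = 2·-2209 + 2·-836 + -1·-281 + 3·-118 = -6163

2,2,-1,3 ; -6163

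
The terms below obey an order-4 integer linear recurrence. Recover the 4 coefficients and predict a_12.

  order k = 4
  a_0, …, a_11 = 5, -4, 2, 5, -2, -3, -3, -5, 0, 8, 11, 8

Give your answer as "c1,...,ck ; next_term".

  a_4 = 1·5 + -1·2 + 0·-4 + -1·5 = -2
  a_5 = 1·-2 + -1·5 + 0·2 + -1·-4 = -3
  a_6 = 1·-3 + -1·-2 + 0·5 + -1·2 = -3
  a_7 = 1·-3 + -1·-3 + 0·-2 + -1·5 = -5
  a_8 = 1·-5 + -1·-3 + 0·-3 + -1·-2 = 0
  a_9 = 1·0 + -1·-5 + 0·-3 + -1·-3 = 8
  a_10 = 1·8 + -1·0 + 0·-5 + -1·-3 = 11
  a_11 = 1·11 + -1·8 + 0·0 + -1·-5 = 8
  a_12 = 1·8 + -1·11 + 0·8 + -1·0 = -3

1,-1,0,-1 ; -3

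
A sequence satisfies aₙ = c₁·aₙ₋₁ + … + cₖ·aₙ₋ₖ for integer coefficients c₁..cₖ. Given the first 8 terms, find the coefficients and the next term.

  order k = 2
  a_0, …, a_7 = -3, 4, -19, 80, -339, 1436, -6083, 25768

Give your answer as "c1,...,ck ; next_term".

  a_2 = -4·4 + 1·-3 = -19
  a_3 = -4·-19 + 1·4 = 80
  a_4 = -4·80 + 1·-19 = -339
  a_5 = -4·-339 + 1·80 = 1436
  a_6 = -4·1436 + 1·-339 = -6083
  a_7 = -4·-6083 + 1·1436 = 25768
  a_8 = -4·25768 + 1·-6083 = -109155

-4,1 ; -109155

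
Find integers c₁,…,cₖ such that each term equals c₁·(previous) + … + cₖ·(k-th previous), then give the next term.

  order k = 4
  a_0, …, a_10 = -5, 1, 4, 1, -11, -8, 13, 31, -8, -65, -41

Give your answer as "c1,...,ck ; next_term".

0,-1,-2,1 ; 112

  a_4 = 0·1 + -1·4 + -2·1 + 1·-5 = -11
  a_5 = 0·-11 + -1·1 + -2·4 + 1·1 = -8
  a_6 = 0·-8 + -1·-11 + -2·1 + 1·4 = 13
  a_7 = 0·13 + -1·-8 + -2·-11 + 1·1 = 31
  a_8 = 0·31 + -1·13 + -2·-8 + 1·-11 = -8
  a_9 = 0·-8 + -1·31 + -2·13 + 1·-8 = -65
  a_10 = 0·-65 + -1·-8 + -2·31 + 1·13 = -41
  a_11 = 0·-41 + -1·-65 + -2·-8 + 1·31 = 112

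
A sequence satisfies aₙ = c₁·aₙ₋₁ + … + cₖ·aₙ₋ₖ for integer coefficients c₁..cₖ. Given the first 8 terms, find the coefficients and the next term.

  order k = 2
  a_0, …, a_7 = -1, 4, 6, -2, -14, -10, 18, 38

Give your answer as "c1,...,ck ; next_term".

  a_2 = 1·4 + -2·-1 = 6
  a_3 = 1·6 + -2·4 = -2
  a_4 = 1·-2 + -2·6 = -14
  a_5 = 1·-14 + -2·-2 = -10
  a_6 = 1·-10 + -2·-14 = 18
  a_7 = 1·18 + -2·-10 = 38
  a_8 = 1·38 + -2·18 = 2

1,-2 ; 2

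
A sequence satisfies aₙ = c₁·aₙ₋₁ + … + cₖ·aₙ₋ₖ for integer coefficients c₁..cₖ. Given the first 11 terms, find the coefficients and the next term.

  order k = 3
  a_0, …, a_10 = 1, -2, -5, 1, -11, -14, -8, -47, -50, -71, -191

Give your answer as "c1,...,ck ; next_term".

  a_3 = 0·-5 + 1·-2 + 3·1 = 1
  a_4 = 0·1 + 1·-5 + 3·-2 = -11
  a_5 = 0·-11 + 1·1 + 3·-5 = -14
  a_6 = 0·-14 + 1·-11 + 3·1 = -8
  a_7 = 0·-8 + 1·-14 + 3·-11 = -47
  a_8 = 0·-47 + 1·-8 + 3·-14 = -50
  a_9 = 0·-50 + 1·-47 + 3·-8 = -71
  a_10 = 0·-71 + 1·-50 + 3·-47 = -191
  a_11 = 0·-191 + 1·-71 + 3·-50 = -221

0,1,3 ; -221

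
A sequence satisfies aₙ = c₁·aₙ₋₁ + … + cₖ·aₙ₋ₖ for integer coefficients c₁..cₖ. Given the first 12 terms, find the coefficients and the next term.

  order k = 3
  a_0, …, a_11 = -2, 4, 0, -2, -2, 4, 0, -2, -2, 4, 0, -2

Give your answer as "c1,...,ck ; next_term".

  a_3 = -1·0 + -1·4 + -1·-2 = -2
  a_4 = -1·-2 + -1·0 + -1·4 = -2
  a_5 = -1·-2 + -1·-2 + -1·0 = 4
  a_6 = -1·4 + -1·-2 + -1·-2 = 0
  a_7 = -1·0 + -1·4 + -1·-2 = -2
  a_8 = -1·-2 + -1·0 + -1·4 = -2
  a_9 = -1·-2 + -1·-2 + -1·0 = 4
  a_10 = -1·4 + -1·-2 + -1·-2 = 0
  a_11 = -1·0 + -1·4 + -1·-2 = -2
  a_12 = -1·-2 + -1·0 + -1·4 = -2

-1,-1,-1 ; -2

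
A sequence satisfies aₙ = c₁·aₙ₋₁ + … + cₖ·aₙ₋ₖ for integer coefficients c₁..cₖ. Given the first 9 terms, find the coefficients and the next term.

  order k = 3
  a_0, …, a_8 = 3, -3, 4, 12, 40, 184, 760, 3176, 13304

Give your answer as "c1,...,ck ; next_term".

3,4,4 ; 55656

  a_3 = 3·4 + 4·-3 + 4·3 = 12
  a_4 = 3·12 + 4·4 + 4·-3 = 40
  a_5 = 3·40 + 4·12 + 4·4 = 184
  a_6 = 3·184 + 4·40 + 4·12 = 760
  a_7 = 3·760 + 4·184 + 4·40 = 3176
  a_8 = 3·3176 + 4·760 + 4·184 = 13304
  a_9 = 3·13304 + 4·3176 + 4·760 = 55656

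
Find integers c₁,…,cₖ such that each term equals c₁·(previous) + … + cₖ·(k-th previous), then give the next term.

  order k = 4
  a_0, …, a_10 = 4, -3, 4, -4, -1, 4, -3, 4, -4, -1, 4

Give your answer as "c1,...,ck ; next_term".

-1,-1,-1,-1 ; -3

  a_4 = -1·-4 + -1·4 + -1·-3 + -1·4 = -1
  a_5 = -1·-1 + -1·-4 + -1·4 + -1·-3 = 4
  a_6 = -1·4 + -1·-1 + -1·-4 + -1·4 = -3
  a_7 = -1·-3 + -1·4 + -1·-1 + -1·-4 = 4
  a_8 = -1·4 + -1·-3 + -1·4 + -1·-1 = -4
  a_9 = -1·-4 + -1·4 + -1·-3 + -1·4 = -1
  a_10 = -1·-1 + -1·-4 + -1·4 + -1·-3 = 4
  a_11 = -1·4 + -1·-1 + -1·-4 + -1·4 = -3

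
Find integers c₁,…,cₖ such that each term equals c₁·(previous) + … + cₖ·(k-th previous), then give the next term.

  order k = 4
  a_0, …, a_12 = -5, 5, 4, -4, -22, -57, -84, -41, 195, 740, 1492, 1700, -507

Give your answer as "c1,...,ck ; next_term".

2,-1,-3,-1 ; -7930

  a_4 = 2·-4 + -1·4 + -3·5 + -1·-5 = -22
  a_5 = 2·-22 + -1·-4 + -3·4 + -1·5 = -57
  a_6 = 2·-57 + -1·-22 + -3·-4 + -1·4 = -84
  a_7 = 2·-84 + -1·-57 + -3·-22 + -1·-4 = -41
  a_8 = 2·-41 + -1·-84 + -3·-57 + -1·-22 = 195
  a_9 = 2·195 + -1·-41 + -3·-84 + -1·-57 = 740
  a_10 = 2·740 + -1·195 + -3·-41 + -1·-84 = 1492
  a_11 = 2·1492 + -1·740 + -3·195 + -1·-41 = 1700
  a_12 = 2·1700 + -1·1492 + -3·740 + -1·195 = -507
  a_13 = 2·-507 + -1·1700 + -3·1492 + -1·740 = -7930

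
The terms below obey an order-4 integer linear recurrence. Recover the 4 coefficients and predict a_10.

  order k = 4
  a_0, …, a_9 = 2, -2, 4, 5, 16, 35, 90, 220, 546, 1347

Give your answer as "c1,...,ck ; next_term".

2,1,0,1 ; 3330

  a_4 = 2·5 + 1·4 + 0·-2 + 1·2 = 16
  a_5 = 2·16 + 1·5 + 0·4 + 1·-2 = 35
  a_6 = 2·35 + 1·16 + 0·5 + 1·4 = 90
  a_7 = 2·90 + 1·35 + 0·16 + 1·5 = 220
  a_8 = 2·220 + 1·90 + 0·35 + 1·16 = 546
  a_9 = 2·546 + 1·220 + 0·90 + 1·35 = 1347
  a_10 = 2·1347 + 1·546 + 0·220 + 1·90 = 3330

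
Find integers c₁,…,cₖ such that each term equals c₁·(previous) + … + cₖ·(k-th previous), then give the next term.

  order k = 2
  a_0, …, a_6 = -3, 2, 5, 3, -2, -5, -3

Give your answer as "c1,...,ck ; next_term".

  a_2 = 1·2 + -1·-3 = 5
  a_3 = 1·5 + -1·2 = 3
  a_4 = 1·3 + -1·5 = -2
  a_5 = 1·-2 + -1·3 = -5
  a_6 = 1·-5 + -1·-2 = -3
  a_7 = 1·-3 + -1·-5 = 2

1,-1 ; 2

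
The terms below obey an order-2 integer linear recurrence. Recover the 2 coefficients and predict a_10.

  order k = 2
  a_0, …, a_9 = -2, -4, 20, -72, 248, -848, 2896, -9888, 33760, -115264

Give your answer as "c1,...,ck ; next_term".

-4,-2 ; 393536

  a_2 = -4·-4 + -2·-2 = 20
  a_3 = -4·20 + -2·-4 = -72
  a_4 = -4·-72 + -2·20 = 248
  a_5 = -4·248 + -2·-72 = -848
  a_6 = -4·-848 + -2·248 = 2896
  a_7 = -4·2896 + -2·-848 = -9888
  a_8 = -4·-9888 + -2·2896 = 33760
  a_9 = -4·33760 + -2·-9888 = -115264
  a_10 = -4·-115264 + -2·33760 = 393536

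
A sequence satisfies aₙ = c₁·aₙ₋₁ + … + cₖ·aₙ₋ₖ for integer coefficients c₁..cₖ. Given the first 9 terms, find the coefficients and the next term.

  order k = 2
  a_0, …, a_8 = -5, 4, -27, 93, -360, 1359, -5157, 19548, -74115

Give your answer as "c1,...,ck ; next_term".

  a_2 = -3·4 + 3·-5 = -27
  a_3 = -3·-27 + 3·4 = 93
  a_4 = -3·93 + 3·-27 = -360
  a_5 = -3·-360 + 3·93 = 1359
  a_6 = -3·1359 + 3·-360 = -5157
  a_7 = -3·-5157 + 3·1359 = 19548
  a_8 = -3·19548 + 3·-5157 = -74115
  a_9 = -3·-74115 + 3·19548 = 280989

-3,3 ; 280989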